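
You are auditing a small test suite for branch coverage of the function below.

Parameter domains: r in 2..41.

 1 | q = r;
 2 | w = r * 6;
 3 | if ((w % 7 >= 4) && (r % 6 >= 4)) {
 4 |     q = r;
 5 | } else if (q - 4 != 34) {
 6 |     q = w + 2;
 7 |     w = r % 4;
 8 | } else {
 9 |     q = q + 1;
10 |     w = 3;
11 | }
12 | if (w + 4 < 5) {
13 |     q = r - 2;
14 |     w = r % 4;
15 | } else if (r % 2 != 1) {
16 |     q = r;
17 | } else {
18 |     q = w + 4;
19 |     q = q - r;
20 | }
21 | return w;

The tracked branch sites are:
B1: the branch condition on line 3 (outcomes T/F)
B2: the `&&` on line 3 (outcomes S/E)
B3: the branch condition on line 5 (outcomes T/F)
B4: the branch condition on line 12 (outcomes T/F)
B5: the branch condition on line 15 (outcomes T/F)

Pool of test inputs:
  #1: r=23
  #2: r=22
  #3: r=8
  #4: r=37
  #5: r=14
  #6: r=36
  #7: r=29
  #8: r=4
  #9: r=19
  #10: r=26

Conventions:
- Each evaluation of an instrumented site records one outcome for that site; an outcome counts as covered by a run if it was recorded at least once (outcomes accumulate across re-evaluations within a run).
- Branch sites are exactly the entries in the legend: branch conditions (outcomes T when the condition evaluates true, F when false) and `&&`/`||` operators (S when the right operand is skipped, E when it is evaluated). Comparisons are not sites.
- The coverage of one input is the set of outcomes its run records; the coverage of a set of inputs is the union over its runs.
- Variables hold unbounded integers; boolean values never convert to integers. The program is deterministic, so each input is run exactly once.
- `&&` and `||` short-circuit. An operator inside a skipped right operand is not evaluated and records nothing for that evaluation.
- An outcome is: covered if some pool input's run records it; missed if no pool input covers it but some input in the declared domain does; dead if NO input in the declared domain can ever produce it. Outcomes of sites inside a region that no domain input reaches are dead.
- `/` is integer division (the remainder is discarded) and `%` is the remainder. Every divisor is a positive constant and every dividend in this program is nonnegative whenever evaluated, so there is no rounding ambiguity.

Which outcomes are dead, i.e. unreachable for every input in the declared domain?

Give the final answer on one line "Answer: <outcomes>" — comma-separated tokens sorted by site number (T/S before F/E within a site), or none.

checking every outcome against all 40 domain inputs:
  reachable outcomes have witnesses, e.g. B1=T (e.g. r=10), B1=F (e.g. r=2), B2=S (e.g. r=4), B2=E (e.g. r=2)

Answer: none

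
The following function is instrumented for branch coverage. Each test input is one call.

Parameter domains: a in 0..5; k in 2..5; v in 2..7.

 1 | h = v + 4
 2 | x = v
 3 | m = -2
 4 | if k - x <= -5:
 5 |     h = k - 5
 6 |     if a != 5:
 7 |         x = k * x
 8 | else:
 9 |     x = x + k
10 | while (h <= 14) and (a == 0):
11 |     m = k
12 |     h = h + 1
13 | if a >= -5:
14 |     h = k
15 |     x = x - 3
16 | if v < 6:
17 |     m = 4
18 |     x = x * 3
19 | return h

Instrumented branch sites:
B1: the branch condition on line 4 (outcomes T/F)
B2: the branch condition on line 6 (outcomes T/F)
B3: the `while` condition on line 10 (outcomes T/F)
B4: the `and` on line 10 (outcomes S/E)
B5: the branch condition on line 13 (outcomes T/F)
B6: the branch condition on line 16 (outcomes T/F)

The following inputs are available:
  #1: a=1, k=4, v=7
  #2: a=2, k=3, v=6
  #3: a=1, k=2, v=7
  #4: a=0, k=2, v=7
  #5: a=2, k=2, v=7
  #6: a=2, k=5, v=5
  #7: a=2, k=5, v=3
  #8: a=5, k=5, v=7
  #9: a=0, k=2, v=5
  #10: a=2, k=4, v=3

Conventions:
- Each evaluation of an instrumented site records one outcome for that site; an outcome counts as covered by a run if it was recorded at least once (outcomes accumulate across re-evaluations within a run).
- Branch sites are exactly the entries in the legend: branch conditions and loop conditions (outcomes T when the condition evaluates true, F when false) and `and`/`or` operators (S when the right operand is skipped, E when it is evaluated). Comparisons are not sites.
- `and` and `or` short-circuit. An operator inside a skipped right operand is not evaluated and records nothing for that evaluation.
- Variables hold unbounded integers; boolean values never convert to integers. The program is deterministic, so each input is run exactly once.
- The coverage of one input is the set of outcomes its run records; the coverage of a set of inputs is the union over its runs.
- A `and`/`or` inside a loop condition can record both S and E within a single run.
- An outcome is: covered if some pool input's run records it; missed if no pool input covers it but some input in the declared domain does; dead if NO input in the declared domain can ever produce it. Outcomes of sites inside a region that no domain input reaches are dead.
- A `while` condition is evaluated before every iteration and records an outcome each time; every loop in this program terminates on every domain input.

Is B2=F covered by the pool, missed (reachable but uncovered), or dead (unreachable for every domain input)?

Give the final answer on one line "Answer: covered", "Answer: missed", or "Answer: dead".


no pool input records B2=F
but domain input (a=5, k=2, v=7) does record it -> reachable, so missed
Answer: missed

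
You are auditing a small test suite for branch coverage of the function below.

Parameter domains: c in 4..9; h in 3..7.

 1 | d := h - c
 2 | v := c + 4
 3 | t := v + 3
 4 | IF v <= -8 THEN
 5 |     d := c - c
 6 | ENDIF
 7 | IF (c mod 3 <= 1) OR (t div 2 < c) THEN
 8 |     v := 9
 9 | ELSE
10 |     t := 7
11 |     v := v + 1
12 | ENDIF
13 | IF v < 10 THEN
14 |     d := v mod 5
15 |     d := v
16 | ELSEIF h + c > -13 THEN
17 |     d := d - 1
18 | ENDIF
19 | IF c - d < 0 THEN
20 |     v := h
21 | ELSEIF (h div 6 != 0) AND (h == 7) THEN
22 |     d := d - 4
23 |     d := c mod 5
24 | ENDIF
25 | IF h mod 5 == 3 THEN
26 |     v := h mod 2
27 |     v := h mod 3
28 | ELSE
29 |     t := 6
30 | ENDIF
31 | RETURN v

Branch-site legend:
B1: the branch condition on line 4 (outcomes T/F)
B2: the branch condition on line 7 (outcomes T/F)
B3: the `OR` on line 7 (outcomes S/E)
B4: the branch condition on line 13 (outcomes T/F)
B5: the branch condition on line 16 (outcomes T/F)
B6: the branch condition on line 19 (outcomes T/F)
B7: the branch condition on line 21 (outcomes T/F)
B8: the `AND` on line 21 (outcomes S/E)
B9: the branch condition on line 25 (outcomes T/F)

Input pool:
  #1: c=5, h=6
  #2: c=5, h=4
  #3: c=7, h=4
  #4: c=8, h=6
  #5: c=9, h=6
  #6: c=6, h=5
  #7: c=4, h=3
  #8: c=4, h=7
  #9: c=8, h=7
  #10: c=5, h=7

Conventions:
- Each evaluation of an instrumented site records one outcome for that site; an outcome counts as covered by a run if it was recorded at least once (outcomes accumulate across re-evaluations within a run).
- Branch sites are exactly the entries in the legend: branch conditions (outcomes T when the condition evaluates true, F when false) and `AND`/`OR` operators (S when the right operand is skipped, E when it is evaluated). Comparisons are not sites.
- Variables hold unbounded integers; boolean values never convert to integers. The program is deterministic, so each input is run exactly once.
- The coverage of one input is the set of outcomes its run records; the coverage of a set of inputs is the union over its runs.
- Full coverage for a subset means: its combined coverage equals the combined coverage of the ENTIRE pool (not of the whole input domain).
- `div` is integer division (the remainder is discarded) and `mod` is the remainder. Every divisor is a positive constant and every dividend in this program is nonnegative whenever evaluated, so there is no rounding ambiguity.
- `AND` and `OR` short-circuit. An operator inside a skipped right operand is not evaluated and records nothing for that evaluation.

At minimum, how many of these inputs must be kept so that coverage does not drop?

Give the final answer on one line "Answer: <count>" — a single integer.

input #1 (c=5, h=6): events B1->F, B3->E, B2->F, B4->F, B5->T, B6->F, B8->E, B7->F, B9->F; covers B1=F, B2=F, B3=E, B4=F, B5=T, B6=F, B7=F, B8=E, B9=F
input #2 (c=5, h=4): events B1->F, B3->E, B2->F, B4->F, B5->T, B6->F, B8->S, B7->F, B9->F; covers B1=F, B2=F, B3=E, B4=F, B5=T, B6=F, B7=F, B8=S, B9=F
input #3 (c=7, h=4): events B1->F, B3->S, B2->T, B4->T, B6->T, B9->F; covers B1=F, B2=T, B3=S, B4=T, B6=T, B9=F
input #4 (c=8, h=6): events B1->F, B3->E, B2->T, B4->T, B6->T, B9->F; covers B1=F, B2=T, B3=E, B4=T, B6=T, B9=F
input #5 (c=9, h=6): events B1->F, B3->S, B2->T, B4->T, B6->F, B8->E, B7->F, B9->F; covers B1=F, B2=T, B3=S, B4=T, B6=F, B7=F, B8=E, B9=F
input #6 (c=6, h=5): events B1->F, B3->S, B2->T, B4->T, B6->T, B9->F; covers B1=F, B2=T, B3=S, B4=T, B6=T, B9=F
input #7 (c=4, h=3): events B1->F, B3->S, B2->T, B4->T, B6->T, B9->T; covers B1=F, B2=T, B3=S, B4=T, B6=T, B9=T
input #8 (c=4, h=7): events B1->F, B3->S, B2->T, B4->T, B6->T, B9->F; covers B1=F, B2=T, B3=S, B4=T, B6=T, B9=F
input #9 (c=8, h=7): events B1->F, B3->E, B2->T, B4->T, B6->T, B9->F; covers B1=F, B2=T, B3=E, B4=T, B6=T, B9=F
input #10 (c=5, h=7): events B1->F, B3->E, B2->F, B4->F, B5->T, B6->F, B8->E, B7->T, B9->F; covers B1=F, B2=F, B3=E, B4=F, B5=T, B6=F, B7=T, B8=E, B9=F
union over all inputs: B1=F, B2=T, B2=F, B3=S, B3=E, B4=T, B4=F, B5=T, B6=T, B6=F, B7=T, B7=F, B8=S, B8=E, B9=T, B9=F (16 outcomes)
size 1 is not enough: best union over all size-1 subsets is 9/16
size 2 is not enough: best union over all size-2 subsets is 14/16
inputs {2, 7, 10} (size 3) cover everything; no size-3 subset with a lexicographically smaller index list covers all 16

Answer: 3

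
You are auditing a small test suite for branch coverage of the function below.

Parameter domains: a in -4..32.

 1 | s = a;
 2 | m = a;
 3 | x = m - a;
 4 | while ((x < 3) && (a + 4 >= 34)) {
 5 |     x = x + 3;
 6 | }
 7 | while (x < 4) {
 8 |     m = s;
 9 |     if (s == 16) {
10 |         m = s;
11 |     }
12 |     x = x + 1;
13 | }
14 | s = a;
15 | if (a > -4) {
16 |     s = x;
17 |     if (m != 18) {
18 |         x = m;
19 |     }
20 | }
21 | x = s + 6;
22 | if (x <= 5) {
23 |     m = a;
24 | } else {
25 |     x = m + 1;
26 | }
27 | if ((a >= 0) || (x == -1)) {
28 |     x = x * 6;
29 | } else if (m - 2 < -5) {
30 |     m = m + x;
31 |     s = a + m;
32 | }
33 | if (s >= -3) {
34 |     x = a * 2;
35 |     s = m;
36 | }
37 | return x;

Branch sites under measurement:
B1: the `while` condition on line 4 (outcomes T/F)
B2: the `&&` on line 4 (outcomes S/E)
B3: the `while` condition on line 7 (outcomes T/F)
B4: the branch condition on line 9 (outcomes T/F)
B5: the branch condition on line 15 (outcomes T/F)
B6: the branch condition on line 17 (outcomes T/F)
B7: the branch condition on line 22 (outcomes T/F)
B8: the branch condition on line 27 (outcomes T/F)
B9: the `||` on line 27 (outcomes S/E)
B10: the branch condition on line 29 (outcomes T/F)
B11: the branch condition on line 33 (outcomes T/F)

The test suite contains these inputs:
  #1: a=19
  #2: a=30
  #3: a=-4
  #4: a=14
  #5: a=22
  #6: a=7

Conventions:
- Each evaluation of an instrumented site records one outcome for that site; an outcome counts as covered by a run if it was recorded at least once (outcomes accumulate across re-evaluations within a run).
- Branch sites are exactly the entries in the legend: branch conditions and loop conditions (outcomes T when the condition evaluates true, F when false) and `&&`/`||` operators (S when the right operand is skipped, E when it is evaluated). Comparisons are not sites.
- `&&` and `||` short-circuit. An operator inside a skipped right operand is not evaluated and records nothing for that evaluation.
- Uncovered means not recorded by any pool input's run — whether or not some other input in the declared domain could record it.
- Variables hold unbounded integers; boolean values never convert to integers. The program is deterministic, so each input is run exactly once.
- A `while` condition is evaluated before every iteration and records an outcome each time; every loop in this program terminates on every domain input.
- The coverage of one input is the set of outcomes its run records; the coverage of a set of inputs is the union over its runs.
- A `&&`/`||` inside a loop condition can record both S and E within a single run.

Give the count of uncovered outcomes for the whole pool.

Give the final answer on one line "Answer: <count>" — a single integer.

run #1 (a=19) runs B2->E, B1->F, B3->T, B4->F, B3->T, B4->F, B3->T, B4->F, B3->T, B4->F, B3->F, B5->T, B6->T, B7->F, ...; records B1=F, B2=E, B3=T, B3=F, B4=F, B5=T, B6=T, B7=F, B8=T, B9=S, B11=T
run #2 (a=30) runs B2->E, B1->T, B2->S, B1->F, B3->T, B4->F, B3->F, B5->T, B6->T, B7->F, B9->S, B8->T, B11->T; records B1=T, B1=F, B2=S, B2=E, B3=T, B3=F, B4=F, B5=T, B6=T, B7=F, B8=T, B9=S, B11=T
run #3 (a=-4) runs B2->E, B1->F, B3->T, B4->F, B3->T, B4->F, B3->T, B4->F, B3->T, B4->F, B3->F, B5->F, B7->T, B9->E, ...; records B1=F, B2=E, B3=T, B3=F, B4=F, B5=F, B7=T, B8=F, B9=E, B10=T, B11=F
run #4 (a=14) runs B2->E, B1->F, B3->T, B4->F, B3->T, B4->F, B3->T, B4->F, B3->T, B4->F, B3->F, B5->T, B6->T, B7->F, ...; records B1=F, B2=E, B3=T, B3=F, B4=F, B5=T, B6=T, B7=F, B8=T, B9=S, B11=T
run #5 (a=22) runs B2->E, B1->F, B3->T, B4->F, B3->T, B4->F, B3->T, B4->F, B3->T, B4->F, B3->F, B5->T, B6->T, B7->F, ...; records B1=F, B2=E, B3=T, B3=F, B4=F, B5=T, B6=T, B7=F, B8=T, B9=S, B11=T
run #6 (a=7) runs B2->E, B1->F, B3->T, B4->F, B3->T, B4->F, B3->T, B4->F, B3->T, B4->F, B3->F, B5->T, B6->T, B7->F, ...; records B1=F, B2=E, B3=T, B3=F, B4=F, B5=T, B6=T, B7=F, B8=T, B9=S, B11=T
union over the pool: B1=T, B1=F, B2=S, B2=E, B3=T, B3=F, B4=F, B5=T, B5=F, B6=T, B7=T, B7=F, B8=T, B8=F, B9=S, B9=E, B10=T, B11=T, B11=F
uncovered (3 of 22): B4=T, B6=F, B10=F

Answer: 3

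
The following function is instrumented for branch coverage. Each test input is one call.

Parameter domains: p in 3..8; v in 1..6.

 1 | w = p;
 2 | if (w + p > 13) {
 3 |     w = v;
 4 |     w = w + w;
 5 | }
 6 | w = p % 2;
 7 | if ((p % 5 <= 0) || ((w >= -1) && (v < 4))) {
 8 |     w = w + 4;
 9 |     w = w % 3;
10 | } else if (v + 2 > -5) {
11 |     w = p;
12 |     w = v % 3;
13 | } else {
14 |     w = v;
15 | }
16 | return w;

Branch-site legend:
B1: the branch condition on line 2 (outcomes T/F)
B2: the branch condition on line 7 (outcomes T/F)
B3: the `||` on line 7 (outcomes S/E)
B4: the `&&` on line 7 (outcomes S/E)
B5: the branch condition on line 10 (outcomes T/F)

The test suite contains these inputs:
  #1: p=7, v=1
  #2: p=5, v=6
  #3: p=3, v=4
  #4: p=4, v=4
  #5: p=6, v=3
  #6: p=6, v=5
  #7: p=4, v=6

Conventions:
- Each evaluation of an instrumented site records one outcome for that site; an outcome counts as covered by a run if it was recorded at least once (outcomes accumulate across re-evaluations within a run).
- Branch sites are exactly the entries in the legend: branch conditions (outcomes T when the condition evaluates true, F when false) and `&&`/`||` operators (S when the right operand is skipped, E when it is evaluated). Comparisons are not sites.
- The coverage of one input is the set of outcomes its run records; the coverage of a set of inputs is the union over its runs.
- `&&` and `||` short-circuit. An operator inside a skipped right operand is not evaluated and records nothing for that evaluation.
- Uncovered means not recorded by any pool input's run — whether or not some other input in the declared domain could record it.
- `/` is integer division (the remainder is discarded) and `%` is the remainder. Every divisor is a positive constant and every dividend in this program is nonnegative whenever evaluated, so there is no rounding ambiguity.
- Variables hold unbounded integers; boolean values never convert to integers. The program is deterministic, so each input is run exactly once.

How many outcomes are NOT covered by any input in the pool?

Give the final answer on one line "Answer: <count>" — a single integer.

#1 (p=7, v=1) -> B1->T, B3->E, B4->E, B2->T; covered: B1=T, B2=T, B3=E, B4=E
#2 (p=5, v=6) -> B1->F, B3->S, B2->T; covered: B1=F, B2=T, B3=S
#3 (p=3, v=4) -> B1->F, B3->E, B4->E, B2->F, B5->T; covered: B1=F, B2=F, B3=E, B4=E, B5=T
#4 (p=4, v=4) -> B1->F, B3->E, B4->E, B2->F, B5->T; covered: B1=F, B2=F, B3=E, B4=E, B5=T
#5 (p=6, v=3) -> B1->F, B3->E, B4->E, B2->T; covered: B1=F, B2=T, B3=E, B4=E
#6 (p=6, v=5) -> B1->F, B3->E, B4->E, B2->F, B5->T; covered: B1=F, B2=F, B3=E, B4=E, B5=T
#7 (p=4, v=6) -> B1->F, B3->E, B4->E, B2->F, B5->T; covered: B1=F, B2=F, B3=E, B4=E, B5=T
union over the pool: B1=T, B1=F, B2=T, B2=F, B3=S, B3=E, B4=E, B5=T
uncovered (2 of 10): B4=S, B5=F

Answer: 2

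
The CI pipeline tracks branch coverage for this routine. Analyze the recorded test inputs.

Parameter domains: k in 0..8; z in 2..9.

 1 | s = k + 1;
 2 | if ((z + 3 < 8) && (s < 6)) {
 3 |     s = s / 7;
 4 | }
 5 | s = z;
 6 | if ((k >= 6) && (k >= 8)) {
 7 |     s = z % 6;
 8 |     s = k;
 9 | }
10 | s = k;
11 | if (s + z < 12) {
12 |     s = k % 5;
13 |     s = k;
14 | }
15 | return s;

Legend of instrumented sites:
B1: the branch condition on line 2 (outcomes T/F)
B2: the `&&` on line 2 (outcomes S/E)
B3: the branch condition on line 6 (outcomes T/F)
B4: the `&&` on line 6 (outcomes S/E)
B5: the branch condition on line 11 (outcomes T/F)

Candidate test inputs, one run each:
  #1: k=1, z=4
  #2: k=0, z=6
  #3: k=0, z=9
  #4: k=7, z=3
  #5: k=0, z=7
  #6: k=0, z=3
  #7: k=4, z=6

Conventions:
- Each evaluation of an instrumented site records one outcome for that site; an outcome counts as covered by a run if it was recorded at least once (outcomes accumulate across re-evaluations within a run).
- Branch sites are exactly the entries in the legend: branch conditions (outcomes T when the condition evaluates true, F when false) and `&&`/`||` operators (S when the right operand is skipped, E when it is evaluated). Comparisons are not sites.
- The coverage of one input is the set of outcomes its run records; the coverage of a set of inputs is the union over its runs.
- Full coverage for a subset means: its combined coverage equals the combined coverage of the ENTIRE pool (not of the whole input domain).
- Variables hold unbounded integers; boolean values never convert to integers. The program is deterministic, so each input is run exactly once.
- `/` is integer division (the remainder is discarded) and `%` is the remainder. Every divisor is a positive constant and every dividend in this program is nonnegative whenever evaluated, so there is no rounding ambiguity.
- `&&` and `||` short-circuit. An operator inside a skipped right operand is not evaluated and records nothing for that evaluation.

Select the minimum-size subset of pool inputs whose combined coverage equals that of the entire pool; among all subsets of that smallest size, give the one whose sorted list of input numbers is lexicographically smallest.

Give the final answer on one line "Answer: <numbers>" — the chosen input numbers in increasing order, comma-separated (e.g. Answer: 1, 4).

test 1 (k=1, z=4) fires B2->E, B1->T, B4->S, B3->F, B5->T; hits B1=T, B2=E, B3=F, B4=S, B5=T
test 2 (k=0, z=6) fires B2->S, B1->F, B4->S, B3->F, B5->T; hits B1=F, B2=S, B3=F, B4=S, B5=T
test 3 (k=0, z=9) fires B2->S, B1->F, B4->S, B3->F, B5->T; hits B1=F, B2=S, B3=F, B4=S, B5=T
test 4 (k=7, z=3) fires B2->E, B1->F, B4->E, B3->F, B5->T; hits B1=F, B2=E, B3=F, B4=E, B5=T
test 5 (k=0, z=7) fires B2->S, B1->F, B4->S, B3->F, B5->T; hits B1=F, B2=S, B3=F, B4=S, B5=T
test 6 (k=0, z=3) fires B2->E, B1->T, B4->S, B3->F, B5->T; hits B1=T, B2=E, B3=F, B4=S, B5=T
test 7 (k=4, z=6) fires B2->S, B1->F, B4->S, B3->F, B5->T; hits B1=F, B2=S, B3=F, B4=S, B5=T
the full pool covers 8 outcomes: B1=T, B1=F, B2=S, B2=E, B3=F, B4=S, B4=E, B5=T
no size-1 subset reaches all 8 outcomes (best union: 5/8)
no size-2 subset reaches all 8 outcomes (best union: 7/8)
inputs {1, 2, 4} (size 3) cover everything; no size-3 subset with a lexicographically smaller index list covers all 8

Answer: 1, 2, 4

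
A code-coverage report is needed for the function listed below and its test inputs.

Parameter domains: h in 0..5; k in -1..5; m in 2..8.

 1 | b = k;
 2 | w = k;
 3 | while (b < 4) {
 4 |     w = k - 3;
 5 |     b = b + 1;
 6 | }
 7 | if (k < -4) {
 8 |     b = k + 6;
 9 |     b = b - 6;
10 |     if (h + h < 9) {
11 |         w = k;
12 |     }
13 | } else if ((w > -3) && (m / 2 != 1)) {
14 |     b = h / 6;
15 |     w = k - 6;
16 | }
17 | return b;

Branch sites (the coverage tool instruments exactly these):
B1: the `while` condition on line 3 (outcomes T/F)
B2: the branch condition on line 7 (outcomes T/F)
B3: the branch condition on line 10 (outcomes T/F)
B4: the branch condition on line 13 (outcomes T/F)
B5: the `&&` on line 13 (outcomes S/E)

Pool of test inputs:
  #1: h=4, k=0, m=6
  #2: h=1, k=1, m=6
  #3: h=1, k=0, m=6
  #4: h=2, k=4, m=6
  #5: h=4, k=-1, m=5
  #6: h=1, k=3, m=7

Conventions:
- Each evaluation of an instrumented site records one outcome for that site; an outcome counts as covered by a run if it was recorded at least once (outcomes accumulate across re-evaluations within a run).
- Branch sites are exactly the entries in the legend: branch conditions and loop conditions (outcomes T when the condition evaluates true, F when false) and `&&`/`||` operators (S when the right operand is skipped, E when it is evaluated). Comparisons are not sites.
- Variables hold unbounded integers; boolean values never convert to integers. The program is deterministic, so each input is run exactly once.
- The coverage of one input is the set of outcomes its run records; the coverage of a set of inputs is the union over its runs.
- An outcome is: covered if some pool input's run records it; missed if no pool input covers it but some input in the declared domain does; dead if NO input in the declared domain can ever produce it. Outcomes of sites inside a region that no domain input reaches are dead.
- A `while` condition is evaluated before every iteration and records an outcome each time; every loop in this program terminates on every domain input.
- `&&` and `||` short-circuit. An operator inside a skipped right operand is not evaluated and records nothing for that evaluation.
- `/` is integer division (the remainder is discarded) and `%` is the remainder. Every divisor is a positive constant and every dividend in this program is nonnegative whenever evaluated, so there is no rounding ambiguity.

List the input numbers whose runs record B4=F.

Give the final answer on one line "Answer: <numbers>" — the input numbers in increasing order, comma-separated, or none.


input #1 (h=4, k=0, m=6): records B4=F
input #2 (h=1, k=1, m=6): does not record B4=F
input #3 (h=1, k=0, m=6): records B4=F
input #4 (h=2, k=4, m=6): does not record B4=F
input #5 (h=4, k=-1, m=5): records B4=F
input #6 (h=1, k=3, m=7): does not record B4=F
Answer: 1, 3, 5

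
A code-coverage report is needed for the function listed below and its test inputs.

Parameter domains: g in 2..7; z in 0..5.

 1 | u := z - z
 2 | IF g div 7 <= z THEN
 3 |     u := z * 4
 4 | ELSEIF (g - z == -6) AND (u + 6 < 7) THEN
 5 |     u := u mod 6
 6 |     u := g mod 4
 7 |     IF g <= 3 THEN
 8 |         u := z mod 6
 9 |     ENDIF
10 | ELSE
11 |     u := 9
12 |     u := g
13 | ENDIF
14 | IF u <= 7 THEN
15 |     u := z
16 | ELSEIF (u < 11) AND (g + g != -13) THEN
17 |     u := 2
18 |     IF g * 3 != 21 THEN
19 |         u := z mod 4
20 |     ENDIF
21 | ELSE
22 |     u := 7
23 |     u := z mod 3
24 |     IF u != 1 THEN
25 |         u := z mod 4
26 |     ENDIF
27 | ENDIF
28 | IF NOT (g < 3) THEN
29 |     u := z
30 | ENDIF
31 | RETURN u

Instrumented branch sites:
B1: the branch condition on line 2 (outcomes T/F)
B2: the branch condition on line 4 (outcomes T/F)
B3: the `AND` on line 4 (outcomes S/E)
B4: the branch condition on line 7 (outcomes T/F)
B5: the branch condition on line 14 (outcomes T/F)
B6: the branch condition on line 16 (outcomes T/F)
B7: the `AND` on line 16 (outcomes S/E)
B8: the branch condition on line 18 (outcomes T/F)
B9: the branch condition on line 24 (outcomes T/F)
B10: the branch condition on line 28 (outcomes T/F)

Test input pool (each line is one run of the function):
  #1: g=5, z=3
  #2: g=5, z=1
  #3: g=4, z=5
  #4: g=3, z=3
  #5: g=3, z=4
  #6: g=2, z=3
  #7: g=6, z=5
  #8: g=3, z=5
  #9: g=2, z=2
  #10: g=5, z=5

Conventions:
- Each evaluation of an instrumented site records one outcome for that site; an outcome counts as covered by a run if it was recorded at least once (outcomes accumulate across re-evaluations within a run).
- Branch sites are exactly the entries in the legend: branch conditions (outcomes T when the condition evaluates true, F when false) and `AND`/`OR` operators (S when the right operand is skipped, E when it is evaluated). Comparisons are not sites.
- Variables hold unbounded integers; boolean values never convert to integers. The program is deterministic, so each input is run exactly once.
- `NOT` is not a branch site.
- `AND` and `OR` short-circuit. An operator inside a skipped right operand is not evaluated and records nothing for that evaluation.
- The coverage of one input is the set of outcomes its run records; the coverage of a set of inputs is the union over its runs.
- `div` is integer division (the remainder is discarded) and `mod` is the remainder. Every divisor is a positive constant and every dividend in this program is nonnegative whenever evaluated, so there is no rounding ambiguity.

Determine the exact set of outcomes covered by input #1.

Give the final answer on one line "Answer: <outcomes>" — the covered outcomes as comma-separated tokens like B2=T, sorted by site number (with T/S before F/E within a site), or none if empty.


Simulating input #1 (g=5, z=3) step by step:
  B1->T, B5->F, B7->S, B6->F, B9->T, B10->T
distinct outcomes covered: B1=T, B5=F, B6=F, B7=S, B9=T, B10=T
Answer: B1=T, B5=F, B6=F, B7=S, B9=T, B10=T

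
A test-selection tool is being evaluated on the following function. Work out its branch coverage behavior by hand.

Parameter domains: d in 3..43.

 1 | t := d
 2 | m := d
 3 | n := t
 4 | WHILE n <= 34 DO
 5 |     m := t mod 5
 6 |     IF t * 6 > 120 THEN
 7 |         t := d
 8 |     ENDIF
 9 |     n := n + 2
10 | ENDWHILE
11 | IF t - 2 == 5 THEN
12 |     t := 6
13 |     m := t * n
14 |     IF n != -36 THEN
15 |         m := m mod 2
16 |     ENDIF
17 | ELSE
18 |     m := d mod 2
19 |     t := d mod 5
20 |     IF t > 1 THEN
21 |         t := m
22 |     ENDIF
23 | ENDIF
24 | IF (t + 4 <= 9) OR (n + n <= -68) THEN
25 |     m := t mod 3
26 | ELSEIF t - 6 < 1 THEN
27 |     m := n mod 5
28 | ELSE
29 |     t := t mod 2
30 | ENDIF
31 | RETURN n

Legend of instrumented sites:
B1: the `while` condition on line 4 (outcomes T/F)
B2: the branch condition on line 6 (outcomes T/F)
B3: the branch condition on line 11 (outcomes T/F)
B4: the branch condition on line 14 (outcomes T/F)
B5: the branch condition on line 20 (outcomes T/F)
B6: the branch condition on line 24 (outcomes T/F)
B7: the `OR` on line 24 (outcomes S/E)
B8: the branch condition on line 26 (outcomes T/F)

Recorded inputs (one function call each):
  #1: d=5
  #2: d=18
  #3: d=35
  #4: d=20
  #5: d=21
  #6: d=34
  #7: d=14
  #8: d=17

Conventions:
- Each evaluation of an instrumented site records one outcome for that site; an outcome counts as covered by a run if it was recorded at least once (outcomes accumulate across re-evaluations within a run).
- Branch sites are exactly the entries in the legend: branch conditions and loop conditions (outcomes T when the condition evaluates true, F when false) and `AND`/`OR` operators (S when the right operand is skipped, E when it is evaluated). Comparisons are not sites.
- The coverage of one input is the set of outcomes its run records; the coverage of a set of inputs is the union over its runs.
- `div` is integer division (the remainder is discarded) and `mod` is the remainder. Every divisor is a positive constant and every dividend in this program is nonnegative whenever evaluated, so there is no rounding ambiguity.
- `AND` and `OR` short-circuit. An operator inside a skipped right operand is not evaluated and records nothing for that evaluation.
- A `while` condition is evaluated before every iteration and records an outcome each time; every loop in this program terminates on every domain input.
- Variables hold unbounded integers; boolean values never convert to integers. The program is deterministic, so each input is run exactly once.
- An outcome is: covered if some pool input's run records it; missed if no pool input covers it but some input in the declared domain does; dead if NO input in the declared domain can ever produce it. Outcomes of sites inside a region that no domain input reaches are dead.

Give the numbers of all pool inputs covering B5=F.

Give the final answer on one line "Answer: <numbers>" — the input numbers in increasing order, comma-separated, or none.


input #1 (d=5): covers B5=F
input #2 (d=18): misses B5=F
input #3 (d=35): covers B5=F
input #4 (d=20): covers B5=F
input #5 (d=21): covers B5=F
input #6 (d=34): misses B5=F
input #7 (d=14): misses B5=F
input #8 (d=17): misses B5=F
Answer: 1, 3, 4, 5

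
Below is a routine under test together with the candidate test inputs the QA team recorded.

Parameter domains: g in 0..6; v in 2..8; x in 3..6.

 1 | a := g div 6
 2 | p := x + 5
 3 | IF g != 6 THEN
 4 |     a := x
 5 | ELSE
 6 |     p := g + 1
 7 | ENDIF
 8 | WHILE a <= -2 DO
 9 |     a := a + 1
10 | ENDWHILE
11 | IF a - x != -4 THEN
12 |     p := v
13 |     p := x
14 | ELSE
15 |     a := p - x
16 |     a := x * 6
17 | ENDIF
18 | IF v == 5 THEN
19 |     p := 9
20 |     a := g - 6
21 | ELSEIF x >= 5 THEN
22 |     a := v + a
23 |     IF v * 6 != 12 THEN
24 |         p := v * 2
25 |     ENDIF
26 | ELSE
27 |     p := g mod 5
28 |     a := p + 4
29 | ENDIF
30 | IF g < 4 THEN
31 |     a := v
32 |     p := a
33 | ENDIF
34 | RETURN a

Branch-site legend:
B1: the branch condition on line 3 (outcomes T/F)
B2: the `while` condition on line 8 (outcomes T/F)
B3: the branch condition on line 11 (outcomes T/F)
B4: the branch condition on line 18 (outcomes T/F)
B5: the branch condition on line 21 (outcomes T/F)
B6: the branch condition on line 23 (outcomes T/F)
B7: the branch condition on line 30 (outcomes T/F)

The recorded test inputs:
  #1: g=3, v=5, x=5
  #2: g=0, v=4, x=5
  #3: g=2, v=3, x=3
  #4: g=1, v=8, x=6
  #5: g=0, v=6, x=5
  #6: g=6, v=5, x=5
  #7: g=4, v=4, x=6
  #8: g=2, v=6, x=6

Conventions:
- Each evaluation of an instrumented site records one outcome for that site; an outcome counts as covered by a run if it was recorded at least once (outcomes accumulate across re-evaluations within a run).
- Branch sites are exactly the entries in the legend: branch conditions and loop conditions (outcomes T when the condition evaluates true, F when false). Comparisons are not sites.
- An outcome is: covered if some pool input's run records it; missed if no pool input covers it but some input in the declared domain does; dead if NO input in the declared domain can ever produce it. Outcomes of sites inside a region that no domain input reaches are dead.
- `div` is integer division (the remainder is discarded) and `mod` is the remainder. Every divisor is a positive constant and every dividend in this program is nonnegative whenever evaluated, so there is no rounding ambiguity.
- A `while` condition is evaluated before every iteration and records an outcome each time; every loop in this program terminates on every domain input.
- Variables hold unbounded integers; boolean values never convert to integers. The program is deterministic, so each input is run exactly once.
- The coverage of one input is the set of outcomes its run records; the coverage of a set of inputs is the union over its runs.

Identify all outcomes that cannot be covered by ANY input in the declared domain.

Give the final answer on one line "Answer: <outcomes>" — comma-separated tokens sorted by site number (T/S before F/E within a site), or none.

running all 196 domain inputs and tallying outcomes:
  B2=T: unreachable across the whole domain -> dead
  reachable outcomes have witnesses, e.g. B1=T (e.g. g=0, v=2, x=3), B1=F (e.g. g=6, v=2, x=3), B2=F (e.g. g=0, v=2, x=3), B3=T (e.g. g=0, v=2, x=3)

Answer: B2=T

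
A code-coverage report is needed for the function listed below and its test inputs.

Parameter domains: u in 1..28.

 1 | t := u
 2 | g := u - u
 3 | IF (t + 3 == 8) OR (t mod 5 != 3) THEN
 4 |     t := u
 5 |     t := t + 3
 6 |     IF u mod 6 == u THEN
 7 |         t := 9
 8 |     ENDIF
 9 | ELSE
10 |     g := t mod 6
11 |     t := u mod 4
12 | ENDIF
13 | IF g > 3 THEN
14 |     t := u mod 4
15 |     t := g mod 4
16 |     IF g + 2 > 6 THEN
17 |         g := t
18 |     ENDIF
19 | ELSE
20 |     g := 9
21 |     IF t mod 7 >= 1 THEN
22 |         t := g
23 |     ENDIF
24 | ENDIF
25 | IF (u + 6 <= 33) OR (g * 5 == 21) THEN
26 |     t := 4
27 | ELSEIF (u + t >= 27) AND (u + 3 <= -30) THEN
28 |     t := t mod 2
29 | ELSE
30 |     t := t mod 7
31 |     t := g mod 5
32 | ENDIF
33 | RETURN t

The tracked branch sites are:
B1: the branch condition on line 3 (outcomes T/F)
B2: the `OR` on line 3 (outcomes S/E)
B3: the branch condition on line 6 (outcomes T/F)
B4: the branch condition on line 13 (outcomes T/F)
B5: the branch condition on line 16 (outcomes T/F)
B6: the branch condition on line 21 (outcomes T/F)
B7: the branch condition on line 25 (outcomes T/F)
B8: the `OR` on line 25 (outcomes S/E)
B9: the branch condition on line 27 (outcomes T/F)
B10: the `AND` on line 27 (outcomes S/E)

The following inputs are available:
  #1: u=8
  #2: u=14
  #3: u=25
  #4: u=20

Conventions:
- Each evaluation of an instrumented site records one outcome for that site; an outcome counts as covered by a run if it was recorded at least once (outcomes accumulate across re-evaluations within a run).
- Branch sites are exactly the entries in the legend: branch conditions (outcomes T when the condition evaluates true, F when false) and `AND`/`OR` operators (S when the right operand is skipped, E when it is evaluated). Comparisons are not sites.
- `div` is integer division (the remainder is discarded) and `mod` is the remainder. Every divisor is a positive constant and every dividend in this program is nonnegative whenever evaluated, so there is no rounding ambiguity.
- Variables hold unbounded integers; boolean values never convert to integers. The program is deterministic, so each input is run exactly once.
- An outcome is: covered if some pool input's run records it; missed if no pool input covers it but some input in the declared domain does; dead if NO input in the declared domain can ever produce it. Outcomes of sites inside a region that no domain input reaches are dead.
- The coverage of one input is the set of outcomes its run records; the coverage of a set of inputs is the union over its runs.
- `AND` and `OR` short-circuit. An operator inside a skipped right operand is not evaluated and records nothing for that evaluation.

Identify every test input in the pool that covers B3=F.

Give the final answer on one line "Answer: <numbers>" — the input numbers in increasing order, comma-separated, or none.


input #1 (u=8): does not record B3=F
input #2 (u=14): records B3=F
input #3 (u=25): records B3=F
input #4 (u=20): records B3=F
Answer: 2, 3, 4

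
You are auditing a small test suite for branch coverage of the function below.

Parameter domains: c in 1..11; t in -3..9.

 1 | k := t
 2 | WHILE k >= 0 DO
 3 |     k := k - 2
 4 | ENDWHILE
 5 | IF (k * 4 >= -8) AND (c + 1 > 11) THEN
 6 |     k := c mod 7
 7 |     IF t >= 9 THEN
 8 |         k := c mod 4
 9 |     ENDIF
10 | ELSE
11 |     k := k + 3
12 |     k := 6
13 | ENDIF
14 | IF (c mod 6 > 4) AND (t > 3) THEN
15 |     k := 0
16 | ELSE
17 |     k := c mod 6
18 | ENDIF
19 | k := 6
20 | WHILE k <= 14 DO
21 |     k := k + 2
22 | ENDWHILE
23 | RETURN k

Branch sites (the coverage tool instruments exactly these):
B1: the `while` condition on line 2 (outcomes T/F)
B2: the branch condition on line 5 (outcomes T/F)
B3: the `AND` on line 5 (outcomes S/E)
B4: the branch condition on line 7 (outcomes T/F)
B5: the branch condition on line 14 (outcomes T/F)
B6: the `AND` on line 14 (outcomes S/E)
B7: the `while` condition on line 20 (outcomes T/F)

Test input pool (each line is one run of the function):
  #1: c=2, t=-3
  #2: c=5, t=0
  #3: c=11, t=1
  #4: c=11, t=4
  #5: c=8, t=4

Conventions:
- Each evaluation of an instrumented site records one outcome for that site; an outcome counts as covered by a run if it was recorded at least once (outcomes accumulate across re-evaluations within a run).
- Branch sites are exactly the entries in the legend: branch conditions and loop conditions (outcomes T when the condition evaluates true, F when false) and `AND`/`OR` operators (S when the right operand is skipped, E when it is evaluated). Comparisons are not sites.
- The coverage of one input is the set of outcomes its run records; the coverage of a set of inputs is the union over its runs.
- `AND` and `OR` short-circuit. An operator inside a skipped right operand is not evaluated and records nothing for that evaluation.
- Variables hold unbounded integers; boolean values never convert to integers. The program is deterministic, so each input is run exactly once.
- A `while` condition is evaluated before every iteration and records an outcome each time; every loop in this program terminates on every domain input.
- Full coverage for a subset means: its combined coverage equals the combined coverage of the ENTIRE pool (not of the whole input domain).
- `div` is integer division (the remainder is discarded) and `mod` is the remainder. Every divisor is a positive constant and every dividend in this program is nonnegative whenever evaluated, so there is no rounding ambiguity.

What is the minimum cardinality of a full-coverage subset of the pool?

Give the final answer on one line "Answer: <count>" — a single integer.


test 1 (c=2, t=-3) hits B1=F, B2=F, B3=S, B5=F, B6=S, B7=T, B7=F
test 2 (c=5, t=0) hits B1=T, B1=F, B2=F, B3=E, B5=F, B6=E, B7=T, B7=F
test 3 (c=11, t=1) hits B1=T, B1=F, B2=T, B3=E, B4=F, B5=F, B6=E, B7=T, B7=F
test 4 (c=11, t=4) hits B1=T, B1=F, B2=T, B3=E, B4=F, B5=T, B6=E, B7=T, B7=F
test 5 (c=8, t=4) hits B1=T, B1=F, B2=F, B3=E, B5=F, B6=S, B7=T, B7=F
union over all inputs: B1=T, B1=F, B2=T, B2=F, B3=S, B3=E, B4=F, B5=T, B5=F, B6=S, B6=E, B7=T, B7=F (13 outcomes)
no size-1 subset reaches all 13 outcomes (best union: 9/13)
the canonical winner is {1, 4}: size 2, full 13-outcome coverage, earliest index list among size-2 covers
Answer: 2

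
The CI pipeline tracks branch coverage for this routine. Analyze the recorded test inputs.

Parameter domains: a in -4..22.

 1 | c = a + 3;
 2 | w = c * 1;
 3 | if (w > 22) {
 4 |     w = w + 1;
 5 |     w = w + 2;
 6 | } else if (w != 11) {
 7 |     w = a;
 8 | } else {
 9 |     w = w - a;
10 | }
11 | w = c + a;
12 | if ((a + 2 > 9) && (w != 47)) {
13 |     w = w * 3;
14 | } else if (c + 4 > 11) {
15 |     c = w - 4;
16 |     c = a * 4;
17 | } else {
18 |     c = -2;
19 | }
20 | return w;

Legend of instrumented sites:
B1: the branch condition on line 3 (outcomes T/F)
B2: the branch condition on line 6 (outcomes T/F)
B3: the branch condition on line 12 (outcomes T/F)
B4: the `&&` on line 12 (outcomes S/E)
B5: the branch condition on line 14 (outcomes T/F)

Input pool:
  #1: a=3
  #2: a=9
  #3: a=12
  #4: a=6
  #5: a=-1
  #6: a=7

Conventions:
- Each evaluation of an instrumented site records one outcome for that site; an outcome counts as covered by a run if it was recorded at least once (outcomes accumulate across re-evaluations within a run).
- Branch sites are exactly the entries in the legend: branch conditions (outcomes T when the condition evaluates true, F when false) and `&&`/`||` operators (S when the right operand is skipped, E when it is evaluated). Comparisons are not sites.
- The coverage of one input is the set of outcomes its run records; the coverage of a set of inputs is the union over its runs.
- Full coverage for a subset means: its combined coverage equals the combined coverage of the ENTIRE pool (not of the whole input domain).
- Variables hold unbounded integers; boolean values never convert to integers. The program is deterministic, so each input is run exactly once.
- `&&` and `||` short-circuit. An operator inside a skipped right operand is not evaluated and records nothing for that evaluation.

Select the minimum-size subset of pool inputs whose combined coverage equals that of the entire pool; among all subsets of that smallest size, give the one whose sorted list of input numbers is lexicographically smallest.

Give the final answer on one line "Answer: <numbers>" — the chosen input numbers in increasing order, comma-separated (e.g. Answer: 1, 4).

input #1, a=3: outcomes B1=F, B2=T, B3=F, B4=S, B5=F
input #2, a=9: outcomes B1=F, B2=T, B3=T, B4=E
input #3, a=12: outcomes B1=F, B2=T, B3=T, B4=E
input #4, a=6: outcomes B1=F, B2=T, B3=F, B4=S, B5=T
input #5, a=-1: outcomes B1=F, B2=T, B3=F, B4=S, B5=F
input #6, a=7: outcomes B1=F, B2=T, B3=F, B4=S, B5=T
pool-wide coverage (8 outcomes): B1=F, B2=T, B3=T, B3=F, B4=S, B4=E, B5=T, B5=F
checked all size-1 subsets: none covers 8 outcomes (max 5/8)
checked all size-2 subsets: none covers 8 outcomes (max 7/8)
inputs {1, 2, 4} (size 3) cover everything; no size-3 subset with a lexicographically smaller index list covers all 8

Answer: 1, 2, 4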